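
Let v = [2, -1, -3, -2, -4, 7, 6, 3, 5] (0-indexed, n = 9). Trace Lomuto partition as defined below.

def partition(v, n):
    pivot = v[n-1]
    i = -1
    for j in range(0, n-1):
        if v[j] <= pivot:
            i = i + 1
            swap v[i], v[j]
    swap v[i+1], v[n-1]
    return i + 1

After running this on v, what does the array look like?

pivot = v[8] = 5; i = -1
j=0: v[0]=2 ≤ 5 → i=0, swap v[0],v[0] (no change) → [2, -1, -3, -2, -4, 7, 6, 3, 5]
j=1: v[1]=-1 ≤ 5 → i=1, swap v[1],v[1] (no change) → [2, -1, -3, -2, -4, 7, 6, 3, 5]
j=2: v[2]=-3 ≤ 5 → i=2, swap v[2],v[2] (no change) → [2, -1, -3, -2, -4, 7, 6, 3, 5]
j=3: v[3]=-2 ≤ 5 → i=3, swap v[3],v[3] (no change) → [2, -1, -3, -2, -4, 7, 6, 3, 5]
j=4: v[4]=-4 ≤ 5 → i=4, swap v[4],v[4] (no change) → [2, -1, -3, -2, -4, 7, 6, 3, 5]
j=5: v[5]=7 > 5 → no swap
j=6: v[6]=6 > 5 → no swap
j=7: v[7]=3 ≤ 5 → i=5, swap v[5],v[7] → [2, -1, -3, -2, -4, 3, 6, 7, 5]
final swap v[6],v[8] → [2, -1, -3, -2, -4, 3, 5, 7, 6]; return 6

[2, -1, -3, -2, -4, 3, 5, 7, 6]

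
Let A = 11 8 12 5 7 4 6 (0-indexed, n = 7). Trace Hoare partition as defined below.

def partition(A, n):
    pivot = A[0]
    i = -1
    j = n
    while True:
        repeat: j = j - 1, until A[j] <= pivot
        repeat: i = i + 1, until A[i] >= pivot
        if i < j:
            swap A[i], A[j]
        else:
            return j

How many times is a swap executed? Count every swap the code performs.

pivot = A[0] = 11; i = -1, j = 7
j→6 (A[6]=6≤11), i→0 (A[0]=11≥11); i<j, swap → 6 8 12 5 7 4 11
j→5 (A[5]=4≤11), i→2 (A[2]=12≥11); i<j, swap → 6 8 4 5 7 12 11
j→4, i→5; i≥j, return j=4. A = 6 8 4 5 7 12 11

2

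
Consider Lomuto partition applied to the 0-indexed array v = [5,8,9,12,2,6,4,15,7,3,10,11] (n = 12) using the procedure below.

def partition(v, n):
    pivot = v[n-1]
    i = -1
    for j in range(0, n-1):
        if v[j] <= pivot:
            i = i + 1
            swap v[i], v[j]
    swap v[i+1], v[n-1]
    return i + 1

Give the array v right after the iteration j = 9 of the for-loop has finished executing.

pivot = v[11] = 11; i = -1
j=0: v[0]=5 ≤ 11 → i=0, swap v[0],v[0] (no change) → [5,8,9,12,2,6,4,15,7,3,10,11]
j=1: v[1]=8 ≤ 11 → i=1, swap v[1],v[1] (no change) → [5,8,9,12,2,6,4,15,7,3,10,11]
j=2: v[2]=9 ≤ 11 → i=2, swap v[2],v[2] (no change) → [5,8,9,12,2,6,4,15,7,3,10,11]
j=3: v[3]=12 > 11 → no swap
j=4: v[4]=2 ≤ 11 → i=3, swap v[3],v[4] → [5,8,9,2,12,6,4,15,7,3,10,11]
j=5: v[5]=6 ≤ 11 → i=4, swap v[4],v[5] → [5,8,9,2,6,12,4,15,7,3,10,11]
j=6: v[6]=4 ≤ 11 → i=5, swap v[5],v[6] → [5,8,9,2,6,4,12,15,7,3,10,11]
j=7: v[7]=15 > 11 → no swap
j=8: v[8]=7 ≤ 11 → i=6, swap v[6],v[8] → [5,8,9,2,6,4,7,15,12,3,10,11]
j=9: v[9]=3 ≤ 11 → i=7, swap v[7],v[9] → [5,8,9,2,6,4,7,3,12,15,10,11]
(after j=9) v = [5,8,9,2,6,4,7,3,12,15,10,11]

[5,8,9,2,6,4,7,3,12,15,10,11]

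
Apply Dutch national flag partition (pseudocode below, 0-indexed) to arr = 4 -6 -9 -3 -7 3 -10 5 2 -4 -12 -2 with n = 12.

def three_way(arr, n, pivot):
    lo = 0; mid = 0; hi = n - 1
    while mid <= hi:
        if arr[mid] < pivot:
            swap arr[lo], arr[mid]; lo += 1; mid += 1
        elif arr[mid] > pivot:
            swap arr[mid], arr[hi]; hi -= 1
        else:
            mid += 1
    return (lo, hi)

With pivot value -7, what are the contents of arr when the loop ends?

-12 -10 -9 -7 3 -3 5 2 -4 -6 -2 4

pivot = -7; lo=0, mid=0, hi=11
arr[mid]=4>-7: swap arr[0],arr[11]; hi=10 → -2 -6 -9 -3 -7 3 -10 5 2 -4 -12 4
arr[mid]=-2>-7: swap arr[0],arr[10]; hi=9 → -12 -6 -9 -3 -7 3 -10 5 2 -4 -2 4
arr[mid]=-12<-7: swap arr[0],arr[0]; lo=1,mid=1 → -12 -6 -9 -3 -7 3 -10 5 2 -4 -2 4
arr[mid]=-6>-7: swap arr[1],arr[9]; hi=8 → -12 -4 -9 -3 -7 3 -10 5 2 -6 -2 4
arr[mid]=-4>-7: swap arr[1],arr[8]; hi=7 → -12 2 -9 -3 -7 3 -10 5 -4 -6 -2 4
arr[mid]=2>-7: swap arr[1],arr[7]; hi=6 → -12 5 -9 -3 -7 3 -10 2 -4 -6 -2 4
arr[mid]=5>-7: swap arr[1],arr[6]; hi=5 → -12 -10 -9 -3 -7 3 5 2 -4 -6 -2 4
arr[mid]=-10<-7: swap arr[1],arr[1]; lo=2,mid=2 → -12 -10 -9 -3 -7 3 5 2 -4 -6 -2 4
arr[mid]=-9<-7: swap arr[2],arr[2]; lo=3,mid=3 → -12 -10 -9 -3 -7 3 5 2 -4 -6 -2 4
arr[mid]=-3>-7: swap arr[3],arr[5]; hi=4 → -12 -10 -9 3 -7 -3 5 2 -4 -6 -2 4
arr[mid]=3>-7: swap arr[3],arr[4]; hi=3 → -12 -10 -9 -7 3 -3 5 2 -4 -6 -2 4
arr[mid]=-7=-7: mid=4
end: lo=3, hi=3; arr = -12 -10 -9 -7 3 -3 5 2 -4 -6 -2 4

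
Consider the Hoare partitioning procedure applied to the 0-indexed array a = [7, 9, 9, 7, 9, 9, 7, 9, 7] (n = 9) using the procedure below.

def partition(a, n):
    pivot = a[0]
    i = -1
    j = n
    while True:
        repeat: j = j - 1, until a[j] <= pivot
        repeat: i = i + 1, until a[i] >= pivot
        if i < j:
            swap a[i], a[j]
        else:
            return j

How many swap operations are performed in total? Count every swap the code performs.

3

pivot=7
j stops at 8 (7), i stops at 0 (7); swap ⇒ [7, 9, 9, 7, 9, 9, 7, 9, 7]
j stops at 6 (7), i stops at 1 (9); swap ⇒ [7, 7, 9, 7, 9, 9, 9, 9, 7]
j stops at 3 (7), i stops at 2 (9); swap ⇒ [7, 7, 7, 9, 9, 9, 9, 9, 7]
j stops at 2, i stops at 3; i≥j ⇒ return 2. a=[7, 7, 7, 9, 9, 9, 9, 9, 7]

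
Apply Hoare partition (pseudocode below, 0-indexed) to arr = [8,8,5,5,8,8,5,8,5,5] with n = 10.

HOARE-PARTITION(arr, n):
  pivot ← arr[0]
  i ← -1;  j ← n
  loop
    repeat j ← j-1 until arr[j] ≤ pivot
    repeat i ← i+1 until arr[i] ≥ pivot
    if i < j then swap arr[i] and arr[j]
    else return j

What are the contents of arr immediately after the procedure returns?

[5,5,5,5,8,5,8,8,8,8]

pivot=8
j stops at 9 (5), i stops at 0 (8); swap ⇒ [5,8,5,5,8,8,5,8,5,8]
j stops at 8 (5), i stops at 1 (8); swap ⇒ [5,5,5,5,8,8,5,8,8,8]
j stops at 7 (8), i stops at 4 (8); swap ⇒ [5,5,5,5,8,8,5,8,8,8]
j stops at 6 (5), i stops at 5 (8); swap ⇒ [5,5,5,5,8,5,8,8,8,8]
j stops at 5, i stops at 6; i≥j ⇒ return 5. arr=[5,5,5,5,8,5,8,8,8,8]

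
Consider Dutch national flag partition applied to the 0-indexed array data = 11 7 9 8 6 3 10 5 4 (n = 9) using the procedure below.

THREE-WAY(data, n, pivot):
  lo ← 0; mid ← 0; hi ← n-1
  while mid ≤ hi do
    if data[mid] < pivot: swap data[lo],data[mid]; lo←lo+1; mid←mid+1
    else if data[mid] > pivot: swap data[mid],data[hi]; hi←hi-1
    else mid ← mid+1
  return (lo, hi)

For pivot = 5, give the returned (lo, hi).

(2, 2)

pivot = 5; lo=0, mid=0, hi=8
data[mid]=11>5: swap data[0],data[8]; hi=7 → 4 7 9 8 6 3 10 5 11
data[mid]=4<5: swap data[0],data[0]; lo=1,mid=1 → 4 7 9 8 6 3 10 5 11
data[mid]=7>5: swap data[1],data[7]; hi=6 → 4 5 9 8 6 3 10 7 11
data[mid]=5=5: mid=2
data[mid]=9>5: swap data[2],data[6]; hi=5 → 4 5 10 8 6 3 9 7 11
data[mid]=10>5: swap data[2],data[5]; hi=4 → 4 5 3 8 6 10 9 7 11
data[mid]=3<5: swap data[1],data[2]; lo=2,mid=3 → 4 3 5 8 6 10 9 7 11
data[mid]=8>5: swap data[3],data[4]; hi=3 → 4 3 5 6 8 10 9 7 11
data[mid]=6>5: swap data[3],data[3]; hi=2 → 4 3 5 6 8 10 9 7 11
end: lo=2, hi=2; data = 4 3 5 6 8 10 9 7 11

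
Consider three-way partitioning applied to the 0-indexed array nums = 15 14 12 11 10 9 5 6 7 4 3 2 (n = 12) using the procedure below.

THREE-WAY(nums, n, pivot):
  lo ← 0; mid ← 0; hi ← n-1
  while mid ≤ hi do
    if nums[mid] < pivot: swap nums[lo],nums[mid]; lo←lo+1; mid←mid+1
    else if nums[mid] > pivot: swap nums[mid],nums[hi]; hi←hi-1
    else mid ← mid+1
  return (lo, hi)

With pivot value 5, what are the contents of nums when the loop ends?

2 3 4 5 9 10 6 7 11 12 14 15

lo=0 mid=0 hi=11
15>5: swap(0,11), hi=10 ⇒ 2 14 12 11 10 9 5 6 7 4 3 15
2<5: swap(0,0), lo=1 mid=1 ⇒ 2 14 12 11 10 9 5 6 7 4 3 15
14>5: swap(1,10), hi=9 ⇒ 2 3 12 11 10 9 5 6 7 4 14 15
3<5: swap(1,1), lo=2 mid=2 ⇒ 2 3 12 11 10 9 5 6 7 4 14 15
12>5: swap(2,9), hi=8 ⇒ 2 3 4 11 10 9 5 6 7 12 14 15
4<5: swap(2,2), lo=3 mid=3 ⇒ 2 3 4 11 10 9 5 6 7 12 14 15
11>5: swap(3,8), hi=7 ⇒ 2 3 4 7 10 9 5 6 11 12 14 15
7>5: swap(3,7), hi=6 ⇒ 2 3 4 6 10 9 5 7 11 12 14 15
6>5: swap(3,6), hi=5 ⇒ 2 3 4 5 10 9 6 7 11 12 14 15
5=5: mid=4
10>5: swap(4,5), hi=4 ⇒ 2 3 4 5 9 10 6 7 11 12 14 15
9>5: swap(4,4), hi=3 ⇒ 2 3 4 5 9 10 6 7 11 12 14 15
done. lo=3 hi=3; nums=2 3 4 5 9 10 6 7 11 12 14 15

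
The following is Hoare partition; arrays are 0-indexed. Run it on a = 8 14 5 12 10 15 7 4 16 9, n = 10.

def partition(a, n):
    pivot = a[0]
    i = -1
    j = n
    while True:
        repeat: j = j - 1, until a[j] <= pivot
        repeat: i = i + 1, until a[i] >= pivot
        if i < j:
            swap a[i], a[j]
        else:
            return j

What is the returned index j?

2

pivot=8
j stops at 7 (4), i stops at 0 (8); swap ⇒ 4 14 5 12 10 15 7 8 16 9
j stops at 6 (7), i stops at 1 (14); swap ⇒ 4 7 5 12 10 15 14 8 16 9
j stops at 2, i stops at 3; i≥j ⇒ return 2. a=4 7 5 12 10 15 14 8 16 9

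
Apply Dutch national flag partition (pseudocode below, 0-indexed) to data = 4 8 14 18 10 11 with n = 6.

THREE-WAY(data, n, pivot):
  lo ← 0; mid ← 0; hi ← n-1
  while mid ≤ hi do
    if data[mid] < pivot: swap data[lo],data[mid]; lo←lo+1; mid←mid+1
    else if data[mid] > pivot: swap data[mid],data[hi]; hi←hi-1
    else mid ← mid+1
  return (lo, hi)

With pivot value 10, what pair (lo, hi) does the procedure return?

lo=0 mid=0 hi=5
4<10: swap(0,0), lo=1 mid=1 ⇒ 4 8 14 18 10 11
8<10: swap(1,1), lo=2 mid=2 ⇒ 4 8 14 18 10 11
14>10: swap(2,5), hi=4 ⇒ 4 8 11 18 10 14
11>10: swap(2,4), hi=3 ⇒ 4 8 10 18 11 14
10=10: mid=3
18>10: swap(3,3), hi=2 ⇒ 4 8 10 18 11 14
done. lo=2 hi=2; data=4 8 10 18 11 14

(2, 2)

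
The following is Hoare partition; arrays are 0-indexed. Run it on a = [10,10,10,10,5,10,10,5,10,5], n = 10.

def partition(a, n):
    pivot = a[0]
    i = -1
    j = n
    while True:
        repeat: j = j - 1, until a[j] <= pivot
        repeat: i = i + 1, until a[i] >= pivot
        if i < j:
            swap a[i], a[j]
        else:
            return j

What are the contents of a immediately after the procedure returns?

pivot = a[0] = 10; i = -1, j = 10
j→9 (a[9]=5≤10), i→0 (a[0]=10≥10); i<j, swap → [5,10,10,10,5,10,10,5,10,10]
j→8 (a[8]=10≤10), i→1 (a[1]=10≥10); i<j, swap → [5,10,10,10,5,10,10,5,10,10]
j→7 (a[7]=5≤10), i→2 (a[2]=10≥10); i<j, swap → [5,10,5,10,5,10,10,10,10,10]
j→6 (a[6]=10≤10), i→3 (a[3]=10≥10); i<j, swap → [5,10,5,10,5,10,10,10,10,10]
j→5, i→5; i≥j, return j=5. a = [5,10,5,10,5,10,10,10,10,10]

[5,10,5,10,5,10,10,10,10,10]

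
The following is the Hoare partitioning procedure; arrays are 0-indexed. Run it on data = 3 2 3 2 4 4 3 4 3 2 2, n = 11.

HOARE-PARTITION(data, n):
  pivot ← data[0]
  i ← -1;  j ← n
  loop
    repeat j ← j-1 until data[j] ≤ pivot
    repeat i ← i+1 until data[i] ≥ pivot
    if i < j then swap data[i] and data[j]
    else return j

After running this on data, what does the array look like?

2 2 2 2 3 3 4 4 4 3 3

pivot=3
j stops at 10 (2), i stops at 0 (3); swap ⇒ 2 2 3 2 4 4 3 4 3 2 3
j stops at 9 (2), i stops at 2 (3); swap ⇒ 2 2 2 2 4 4 3 4 3 3 3
j stops at 8 (3), i stops at 4 (4); swap ⇒ 2 2 2 2 3 4 3 4 4 3 3
j stops at 6 (3), i stops at 5 (4); swap ⇒ 2 2 2 2 3 3 4 4 4 3 3
j stops at 5, i stops at 6; i≥j ⇒ return 5. data=2 2 2 2 3 3 4 4 4 3 3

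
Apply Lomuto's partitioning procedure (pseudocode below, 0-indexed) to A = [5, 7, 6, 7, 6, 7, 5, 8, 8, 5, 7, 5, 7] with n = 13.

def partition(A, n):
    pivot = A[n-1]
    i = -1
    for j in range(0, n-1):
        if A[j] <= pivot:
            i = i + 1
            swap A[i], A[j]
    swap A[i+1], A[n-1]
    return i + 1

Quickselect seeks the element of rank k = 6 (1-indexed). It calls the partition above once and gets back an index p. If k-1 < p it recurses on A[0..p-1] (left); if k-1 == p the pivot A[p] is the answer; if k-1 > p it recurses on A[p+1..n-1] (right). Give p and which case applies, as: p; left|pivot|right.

10; left

pivot = A[12] = 7; i = -1
j=0: A[0]=5 ≤ 7 → i=0, swap A[0],A[0] (no change) → [5, 7, 6, 7, 6, 7, 5, 8, 8, 5, 7, 5, 7]
j=1: A[1]=7 ≤ 7 → i=1, swap A[1],A[1] (no change) → [5, 7, 6, 7, 6, 7, 5, 8, 8, 5, 7, 5, 7]
j=2: A[2]=6 ≤ 7 → i=2, swap A[2],A[2] (no change) → [5, 7, 6, 7, 6, 7, 5, 8, 8, 5, 7, 5, 7]
j=3: A[3]=7 ≤ 7 → i=3, swap A[3],A[3] (no change) → [5, 7, 6, 7, 6, 7, 5, 8, 8, 5, 7, 5, 7]
j=4: A[4]=6 ≤ 7 → i=4, swap A[4],A[4] (no change) → [5, 7, 6, 7, 6, 7, 5, 8, 8, 5, 7, 5, 7]
j=5: A[5]=7 ≤ 7 → i=5, swap A[5],A[5] (no change) → [5, 7, 6, 7, 6, 7, 5, 8, 8, 5, 7, 5, 7]
j=6: A[6]=5 ≤ 7 → i=6, swap A[6],A[6] (no change) → [5, 7, 6, 7, 6, 7, 5, 8, 8, 5, 7, 5, 7]
j=7: A[7]=8 > 7 → no swap
j=8: A[8]=8 > 7 → no swap
j=9: A[9]=5 ≤ 7 → i=7, swap A[7],A[9] → [5, 7, 6, 7, 6, 7, 5, 5, 8, 8, 7, 5, 7]
j=10: A[10]=7 ≤ 7 → i=8, swap A[8],A[10] → [5, 7, 6, 7, 6, 7, 5, 5, 7, 8, 8, 5, 7]
j=11: A[11]=5 ≤ 7 → i=9, swap A[9],A[11] → [5, 7, 6, 7, 6, 7, 5, 5, 7, 5, 8, 8, 7]
final swap A[10],A[12] → [5, 7, 6, 7, 6, 7, 5, 5, 7, 5, 7, 8, 8]; return 10
p = 10; k-1 = 5 < 10 ⇒ left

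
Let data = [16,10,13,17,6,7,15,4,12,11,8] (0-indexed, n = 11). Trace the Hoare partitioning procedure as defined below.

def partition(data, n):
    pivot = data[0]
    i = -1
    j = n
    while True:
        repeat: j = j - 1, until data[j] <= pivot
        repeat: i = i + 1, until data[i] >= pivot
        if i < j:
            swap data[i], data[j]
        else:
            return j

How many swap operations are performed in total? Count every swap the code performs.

pivot=16
j stops at 10 (8), i stops at 0 (16); swap ⇒ [8,10,13,17,6,7,15,4,12,11,16]
j stops at 9 (11), i stops at 3 (17); swap ⇒ [8,10,13,11,6,7,15,4,12,17,16]
j stops at 8, i stops at 9; i≥j ⇒ return 8. data=[8,10,13,11,6,7,15,4,12,17,16]

2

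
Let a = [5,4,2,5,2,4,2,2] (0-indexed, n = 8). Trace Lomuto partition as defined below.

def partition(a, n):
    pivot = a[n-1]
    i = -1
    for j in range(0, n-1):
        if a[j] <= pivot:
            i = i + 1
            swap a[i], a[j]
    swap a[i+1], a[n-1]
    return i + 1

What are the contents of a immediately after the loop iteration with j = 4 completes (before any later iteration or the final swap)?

[2,2,5,5,4,4,2,2]

pivot = a[7] = 2; i = -1
j=0: a[0]=5 > 2 → no swap
j=1: a[1]=4 > 2 → no swap
j=2: a[2]=2 ≤ 2 → i=0, swap a[0],a[2] → [2,4,5,5,2,4,2,2]
j=3: a[3]=5 > 2 → no swap
j=4: a[4]=2 ≤ 2 → i=1, swap a[1],a[4] → [2,2,5,5,4,4,2,2]
(after j=4) a = [2,2,5,5,4,4,2,2]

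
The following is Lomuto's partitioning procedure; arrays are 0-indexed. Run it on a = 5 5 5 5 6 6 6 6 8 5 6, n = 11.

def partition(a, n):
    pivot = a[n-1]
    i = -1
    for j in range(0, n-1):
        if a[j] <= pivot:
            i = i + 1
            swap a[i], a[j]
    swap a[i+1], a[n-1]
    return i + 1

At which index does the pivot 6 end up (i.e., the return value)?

pivot=6, i=-1
j=0: 5≤6, i=0, swap(0,0) ⇒ 5 5 5 5 6 6 6 6 8 5 6
j=1: 5≤6, i=1, swap(1,1) ⇒ 5 5 5 5 6 6 6 6 8 5 6
j=2: 5≤6, i=2, swap(2,2) ⇒ 5 5 5 5 6 6 6 6 8 5 6
j=3: 5≤6, i=3, swap(3,3) ⇒ 5 5 5 5 6 6 6 6 8 5 6
j=4: 6≤6, i=4, swap(4,4) ⇒ 5 5 5 5 6 6 6 6 8 5 6
j=5: 6≤6, i=5, swap(5,5) ⇒ 5 5 5 5 6 6 6 6 8 5 6
j=6: 6≤6, i=6, swap(6,6) ⇒ 5 5 5 5 6 6 6 6 8 5 6
j=7: 6≤6, i=7, swap(7,7) ⇒ 5 5 5 5 6 6 6 6 8 5 6
j=8: 8>6, skip
j=9: 5≤6, i=8, swap(8,9) ⇒ 5 5 5 5 6 6 6 6 5 8 6
swap(9,10) ⇒ 5 5 5 5 6 6 6 6 5 6 8; return 9

9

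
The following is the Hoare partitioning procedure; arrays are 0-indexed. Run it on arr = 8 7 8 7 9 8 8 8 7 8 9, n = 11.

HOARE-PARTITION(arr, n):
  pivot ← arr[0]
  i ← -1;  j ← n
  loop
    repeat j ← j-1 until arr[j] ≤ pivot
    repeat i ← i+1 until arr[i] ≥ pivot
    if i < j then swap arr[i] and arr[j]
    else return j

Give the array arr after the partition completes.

8 7 7 7 8 8 8 9 8 8 9

pivot=8
j stops at 9 (8), i stops at 0 (8); swap ⇒ 8 7 8 7 9 8 8 8 7 8 9
j stops at 8 (7), i stops at 2 (8); swap ⇒ 8 7 7 7 9 8 8 8 8 8 9
j stops at 7 (8), i stops at 4 (9); swap ⇒ 8 7 7 7 8 8 8 9 8 8 9
j stops at 6 (8), i stops at 5 (8); swap ⇒ 8 7 7 7 8 8 8 9 8 8 9
j stops at 5, i stops at 6; i≥j ⇒ return 5. arr=8 7 7 7 8 8 8 9 8 8 9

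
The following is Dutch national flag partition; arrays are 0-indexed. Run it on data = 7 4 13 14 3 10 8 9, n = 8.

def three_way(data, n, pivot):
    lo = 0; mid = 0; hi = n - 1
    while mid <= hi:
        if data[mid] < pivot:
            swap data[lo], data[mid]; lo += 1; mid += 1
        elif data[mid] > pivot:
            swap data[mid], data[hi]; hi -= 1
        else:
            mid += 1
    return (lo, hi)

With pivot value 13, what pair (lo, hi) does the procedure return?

(6, 6)

pivot = 13; lo=0, mid=0, hi=7
data[mid]=7<13: swap data[0],data[0]; lo=1,mid=1 → 7 4 13 14 3 10 8 9
data[mid]=4<13: swap data[1],data[1]; lo=2,mid=2 → 7 4 13 14 3 10 8 9
data[mid]=13=13: mid=3
data[mid]=14>13: swap data[3],data[7]; hi=6 → 7 4 13 9 3 10 8 14
data[mid]=9<13: swap data[2],data[3]; lo=3,mid=4 → 7 4 9 13 3 10 8 14
data[mid]=3<13: swap data[3],data[4]; lo=4,mid=5 → 7 4 9 3 13 10 8 14
data[mid]=10<13: swap data[4],data[5]; lo=5,mid=6 → 7 4 9 3 10 13 8 14
data[mid]=8<13: swap data[5],data[6]; lo=6,mid=7 → 7 4 9 3 10 8 13 14
end: lo=6, hi=6; data = 7 4 9 3 10 8 13 14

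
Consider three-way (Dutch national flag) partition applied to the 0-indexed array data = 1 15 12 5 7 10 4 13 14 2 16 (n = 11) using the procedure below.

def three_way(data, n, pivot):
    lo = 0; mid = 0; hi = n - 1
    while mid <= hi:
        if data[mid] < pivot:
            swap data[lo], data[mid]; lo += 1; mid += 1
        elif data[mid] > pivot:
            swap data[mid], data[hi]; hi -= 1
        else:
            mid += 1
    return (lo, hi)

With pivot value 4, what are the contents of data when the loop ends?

pivot = 4; lo=0, mid=0, hi=10
data[mid]=1<4: swap data[0],data[0]; lo=1,mid=1 → 1 15 12 5 7 10 4 13 14 2 16
data[mid]=15>4: swap data[1],data[10]; hi=9 → 1 16 12 5 7 10 4 13 14 2 15
data[mid]=16>4: swap data[1],data[9]; hi=8 → 1 2 12 5 7 10 4 13 14 16 15
data[mid]=2<4: swap data[1],data[1]; lo=2,mid=2 → 1 2 12 5 7 10 4 13 14 16 15
data[mid]=12>4: swap data[2],data[8]; hi=7 → 1 2 14 5 7 10 4 13 12 16 15
data[mid]=14>4: swap data[2],data[7]; hi=6 → 1 2 13 5 7 10 4 14 12 16 15
data[mid]=13>4: swap data[2],data[6]; hi=5 → 1 2 4 5 7 10 13 14 12 16 15
data[mid]=4=4: mid=3
data[mid]=5>4: swap data[3],data[5]; hi=4 → 1 2 4 10 7 5 13 14 12 16 15
data[mid]=10>4: swap data[3],data[4]; hi=3 → 1 2 4 7 10 5 13 14 12 16 15
data[mid]=7>4: swap data[3],data[3]; hi=2 → 1 2 4 7 10 5 13 14 12 16 15
end: lo=2, hi=2; data = 1 2 4 7 10 5 13 14 12 16 15

1 2 4 7 10 5 13 14 12 16 15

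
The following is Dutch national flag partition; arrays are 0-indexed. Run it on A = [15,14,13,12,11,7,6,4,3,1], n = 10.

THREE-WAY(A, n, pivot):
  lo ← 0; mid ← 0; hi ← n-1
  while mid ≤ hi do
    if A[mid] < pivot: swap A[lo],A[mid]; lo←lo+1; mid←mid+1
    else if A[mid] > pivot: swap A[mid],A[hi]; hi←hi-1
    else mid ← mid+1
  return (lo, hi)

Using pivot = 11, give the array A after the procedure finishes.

lo=0 mid=0 hi=9
15>11: swap(0,9), hi=8 ⇒ [1,14,13,12,11,7,6,4,3,15]
1<11: swap(0,0), lo=1 mid=1 ⇒ [1,14,13,12,11,7,6,4,3,15]
14>11: swap(1,8), hi=7 ⇒ [1,3,13,12,11,7,6,4,14,15]
3<11: swap(1,1), lo=2 mid=2 ⇒ [1,3,13,12,11,7,6,4,14,15]
13>11: swap(2,7), hi=6 ⇒ [1,3,4,12,11,7,6,13,14,15]
4<11: swap(2,2), lo=3 mid=3 ⇒ [1,3,4,12,11,7,6,13,14,15]
12>11: swap(3,6), hi=5 ⇒ [1,3,4,6,11,7,12,13,14,15]
6<11: swap(3,3), lo=4 mid=4 ⇒ [1,3,4,6,11,7,12,13,14,15]
11=11: mid=5
7<11: swap(4,5), lo=5 mid=6 ⇒ [1,3,4,6,7,11,12,13,14,15]
done. lo=5 hi=5; A=[1,3,4,6,7,11,12,13,14,15]

[1,3,4,6,7,11,12,13,14,15]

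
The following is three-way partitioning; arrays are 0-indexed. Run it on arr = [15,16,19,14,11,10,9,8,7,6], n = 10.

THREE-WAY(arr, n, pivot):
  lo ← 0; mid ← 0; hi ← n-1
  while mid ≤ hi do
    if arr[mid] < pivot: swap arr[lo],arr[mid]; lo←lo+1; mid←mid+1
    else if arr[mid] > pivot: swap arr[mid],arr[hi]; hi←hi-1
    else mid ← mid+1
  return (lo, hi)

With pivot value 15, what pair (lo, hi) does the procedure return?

(7, 7)

lo=0 mid=0 hi=9
15=15: mid=1
16>15: swap(1,9), hi=8 ⇒ [15,6,19,14,11,10,9,8,7,16]
6<15: swap(0,1), lo=1 mid=2 ⇒ [6,15,19,14,11,10,9,8,7,16]
19>15: swap(2,8), hi=7 ⇒ [6,15,7,14,11,10,9,8,19,16]
7<15: swap(1,2), lo=2 mid=3 ⇒ [6,7,15,14,11,10,9,8,19,16]
14<15: swap(2,3), lo=3 mid=4 ⇒ [6,7,14,15,11,10,9,8,19,16]
11<15: swap(3,4), lo=4 mid=5 ⇒ [6,7,14,11,15,10,9,8,19,16]
10<15: swap(4,5), lo=5 mid=6 ⇒ [6,7,14,11,10,15,9,8,19,16]
9<15: swap(5,6), lo=6 mid=7 ⇒ [6,7,14,11,10,9,15,8,19,16]
8<15: swap(6,7), lo=7 mid=8 ⇒ [6,7,14,11,10,9,8,15,19,16]
done. lo=7 hi=7; arr=[6,7,14,11,10,9,8,15,19,16]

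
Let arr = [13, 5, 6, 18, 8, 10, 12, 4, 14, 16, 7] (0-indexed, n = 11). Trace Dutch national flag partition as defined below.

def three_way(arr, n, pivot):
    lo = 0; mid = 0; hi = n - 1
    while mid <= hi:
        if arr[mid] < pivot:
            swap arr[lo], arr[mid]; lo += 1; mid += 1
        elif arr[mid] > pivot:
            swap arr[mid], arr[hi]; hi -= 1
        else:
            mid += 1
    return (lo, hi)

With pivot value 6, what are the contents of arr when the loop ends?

lo=0 mid=0 hi=10
13>6: swap(0,10), hi=9 ⇒ [7, 5, 6, 18, 8, 10, 12, 4, 14, 16, 13]
7>6: swap(0,9), hi=8 ⇒ [16, 5, 6, 18, 8, 10, 12, 4, 14, 7, 13]
16>6: swap(0,8), hi=7 ⇒ [14, 5, 6, 18, 8, 10, 12, 4, 16, 7, 13]
14>6: swap(0,7), hi=6 ⇒ [4, 5, 6, 18, 8, 10, 12, 14, 16, 7, 13]
4<6: swap(0,0), lo=1 mid=1 ⇒ [4, 5, 6, 18, 8, 10, 12, 14, 16, 7, 13]
5<6: swap(1,1), lo=2 mid=2 ⇒ [4, 5, 6, 18, 8, 10, 12, 14, 16, 7, 13]
6=6: mid=3
18>6: swap(3,6), hi=5 ⇒ [4, 5, 6, 12, 8, 10, 18, 14, 16, 7, 13]
12>6: swap(3,5), hi=4 ⇒ [4, 5, 6, 10, 8, 12, 18, 14, 16, 7, 13]
10>6: swap(3,4), hi=3 ⇒ [4, 5, 6, 8, 10, 12, 18, 14, 16, 7, 13]
8>6: swap(3,3), hi=2 ⇒ [4, 5, 6, 8, 10, 12, 18, 14, 16, 7, 13]
done. lo=2 hi=2; arr=[4, 5, 6, 8, 10, 12, 18, 14, 16, 7, 13]

[4, 5, 6, 8, 10, 12, 18, 14, 16, 7, 13]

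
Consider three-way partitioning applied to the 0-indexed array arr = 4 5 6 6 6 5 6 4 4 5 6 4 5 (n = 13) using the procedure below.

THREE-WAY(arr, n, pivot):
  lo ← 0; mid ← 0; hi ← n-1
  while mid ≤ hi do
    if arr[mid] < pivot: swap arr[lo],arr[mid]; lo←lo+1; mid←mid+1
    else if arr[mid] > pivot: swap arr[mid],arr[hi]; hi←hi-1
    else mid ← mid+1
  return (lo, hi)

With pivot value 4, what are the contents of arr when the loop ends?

4 4 4 4 5 6 6 6 5 6 6 5 5

pivot = 4; lo=0, mid=0, hi=12
arr[mid]=4=4: mid=1
arr[mid]=5>4: swap arr[1],arr[12]; hi=11 → 4 5 6 6 6 5 6 4 4 5 6 4 5
arr[mid]=5>4: swap arr[1],arr[11]; hi=10 → 4 4 6 6 6 5 6 4 4 5 6 5 5
arr[mid]=4=4: mid=2
arr[mid]=6>4: swap arr[2],arr[10]; hi=9 → 4 4 6 6 6 5 6 4 4 5 6 5 5
arr[mid]=6>4: swap arr[2],arr[9]; hi=8 → 4 4 5 6 6 5 6 4 4 6 6 5 5
arr[mid]=5>4: swap arr[2],arr[8]; hi=7 → 4 4 4 6 6 5 6 4 5 6 6 5 5
arr[mid]=4=4: mid=3
arr[mid]=6>4: swap arr[3],arr[7]; hi=6 → 4 4 4 4 6 5 6 6 5 6 6 5 5
arr[mid]=4=4: mid=4
arr[mid]=6>4: swap arr[4],arr[6]; hi=5 → 4 4 4 4 6 5 6 6 5 6 6 5 5
arr[mid]=6>4: swap arr[4],arr[5]; hi=4 → 4 4 4 4 5 6 6 6 5 6 6 5 5
arr[mid]=5>4: swap arr[4],arr[4]; hi=3 → 4 4 4 4 5 6 6 6 5 6 6 5 5
end: lo=0, hi=3; arr = 4 4 4 4 5 6 6 6 5 6 6 5 5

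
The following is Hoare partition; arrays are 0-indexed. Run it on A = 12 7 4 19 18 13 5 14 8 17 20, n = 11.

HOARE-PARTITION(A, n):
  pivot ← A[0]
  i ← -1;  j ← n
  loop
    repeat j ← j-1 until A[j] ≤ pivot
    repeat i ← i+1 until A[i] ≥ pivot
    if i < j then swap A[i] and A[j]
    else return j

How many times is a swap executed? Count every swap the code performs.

2

pivot=12
j stops at 8 (8), i stops at 0 (12); swap ⇒ 8 7 4 19 18 13 5 14 12 17 20
j stops at 6 (5), i stops at 3 (19); swap ⇒ 8 7 4 5 18 13 19 14 12 17 20
j stops at 3, i stops at 4; i≥j ⇒ return 3. A=8 7 4 5 18 13 19 14 12 17 20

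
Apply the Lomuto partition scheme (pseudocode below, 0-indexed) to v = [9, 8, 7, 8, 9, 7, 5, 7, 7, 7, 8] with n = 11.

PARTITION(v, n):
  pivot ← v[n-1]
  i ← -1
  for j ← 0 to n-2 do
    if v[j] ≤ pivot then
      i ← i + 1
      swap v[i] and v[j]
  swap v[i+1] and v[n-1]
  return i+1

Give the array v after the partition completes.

[8, 7, 8, 7, 5, 7, 7, 7, 8, 9, 9]

pivot = v[10] = 8; i = -1
j=0: v[0]=9 > 8 → no swap
j=1: v[1]=8 ≤ 8 → i=0, swap v[0],v[1] → [8, 9, 7, 8, 9, 7, 5, 7, 7, 7, 8]
j=2: v[2]=7 ≤ 8 → i=1, swap v[1],v[2] → [8, 7, 9, 8, 9, 7, 5, 7, 7, 7, 8]
j=3: v[3]=8 ≤ 8 → i=2, swap v[2],v[3] → [8, 7, 8, 9, 9, 7, 5, 7, 7, 7, 8]
j=4: v[4]=9 > 8 → no swap
j=5: v[5]=7 ≤ 8 → i=3, swap v[3],v[5] → [8, 7, 8, 7, 9, 9, 5, 7, 7, 7, 8]
j=6: v[6]=5 ≤ 8 → i=4, swap v[4],v[6] → [8, 7, 8, 7, 5, 9, 9, 7, 7, 7, 8]
j=7: v[7]=7 ≤ 8 → i=5, swap v[5],v[7] → [8, 7, 8, 7, 5, 7, 9, 9, 7, 7, 8]
j=8: v[8]=7 ≤ 8 → i=6, swap v[6],v[8] → [8, 7, 8, 7, 5, 7, 7, 9, 9, 7, 8]
j=9: v[9]=7 ≤ 8 → i=7, swap v[7],v[9] → [8, 7, 8, 7, 5, 7, 7, 7, 9, 9, 8]
final swap v[8],v[10] → [8, 7, 8, 7, 5, 7, 7, 7, 8, 9, 9]; return 8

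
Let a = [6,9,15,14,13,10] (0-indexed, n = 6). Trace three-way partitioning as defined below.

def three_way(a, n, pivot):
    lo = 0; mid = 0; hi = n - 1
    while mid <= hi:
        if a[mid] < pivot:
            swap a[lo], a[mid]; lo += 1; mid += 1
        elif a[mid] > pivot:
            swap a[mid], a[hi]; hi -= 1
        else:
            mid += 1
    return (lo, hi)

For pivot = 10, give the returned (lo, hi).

pivot = 10; lo=0, mid=0, hi=5
a[mid]=6<10: swap a[0],a[0]; lo=1,mid=1 → [6,9,15,14,13,10]
a[mid]=9<10: swap a[1],a[1]; lo=2,mid=2 → [6,9,15,14,13,10]
a[mid]=15>10: swap a[2],a[5]; hi=4 → [6,9,10,14,13,15]
a[mid]=10=10: mid=3
a[mid]=14>10: swap a[3],a[4]; hi=3 → [6,9,10,13,14,15]
a[mid]=13>10: swap a[3],a[3]; hi=2 → [6,9,10,13,14,15]
end: lo=2, hi=2; a = [6,9,10,13,14,15]

(2, 2)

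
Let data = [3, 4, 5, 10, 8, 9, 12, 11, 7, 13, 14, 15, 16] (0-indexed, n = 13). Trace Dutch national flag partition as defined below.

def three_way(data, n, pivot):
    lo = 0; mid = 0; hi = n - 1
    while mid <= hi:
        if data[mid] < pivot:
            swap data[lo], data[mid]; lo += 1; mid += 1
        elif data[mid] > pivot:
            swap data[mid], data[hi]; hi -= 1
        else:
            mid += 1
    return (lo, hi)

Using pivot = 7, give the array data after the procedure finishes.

pivot = 7; lo=0, mid=0, hi=12
data[mid]=3<7: swap data[0],data[0]; lo=1,mid=1 → [3, 4, 5, 10, 8, 9, 12, 11, 7, 13, 14, 15, 16]
data[mid]=4<7: swap data[1],data[1]; lo=2,mid=2 → [3, 4, 5, 10, 8, 9, 12, 11, 7, 13, 14, 15, 16]
data[mid]=5<7: swap data[2],data[2]; lo=3,mid=3 → [3, 4, 5, 10, 8, 9, 12, 11, 7, 13, 14, 15, 16]
data[mid]=10>7: swap data[3],data[12]; hi=11 → [3, 4, 5, 16, 8, 9, 12, 11, 7, 13, 14, 15, 10]
data[mid]=16>7: swap data[3],data[11]; hi=10 → [3, 4, 5, 15, 8, 9, 12, 11, 7, 13, 14, 16, 10]
data[mid]=15>7: swap data[3],data[10]; hi=9 → [3, 4, 5, 14, 8, 9, 12, 11, 7, 13, 15, 16, 10]
data[mid]=14>7: swap data[3],data[9]; hi=8 → [3, 4, 5, 13, 8, 9, 12, 11, 7, 14, 15, 16, 10]
data[mid]=13>7: swap data[3],data[8]; hi=7 → [3, 4, 5, 7, 8, 9, 12, 11, 13, 14, 15, 16, 10]
data[mid]=7=7: mid=4
data[mid]=8>7: swap data[4],data[7]; hi=6 → [3, 4, 5, 7, 11, 9, 12, 8, 13, 14, 15, 16, 10]
data[mid]=11>7: swap data[4],data[6]; hi=5 → [3, 4, 5, 7, 12, 9, 11, 8, 13, 14, 15, 16, 10]
data[mid]=12>7: swap data[4],data[5]; hi=4 → [3, 4, 5, 7, 9, 12, 11, 8, 13, 14, 15, 16, 10]
data[mid]=9>7: swap data[4],data[4]; hi=3 → [3, 4, 5, 7, 9, 12, 11, 8, 13, 14, 15, 16, 10]
end: lo=3, hi=3; data = [3, 4, 5, 7, 9, 12, 11, 8, 13, 14, 15, 16, 10]

[3, 4, 5, 7, 9, 12, 11, 8, 13, 14, 15, 16, 10]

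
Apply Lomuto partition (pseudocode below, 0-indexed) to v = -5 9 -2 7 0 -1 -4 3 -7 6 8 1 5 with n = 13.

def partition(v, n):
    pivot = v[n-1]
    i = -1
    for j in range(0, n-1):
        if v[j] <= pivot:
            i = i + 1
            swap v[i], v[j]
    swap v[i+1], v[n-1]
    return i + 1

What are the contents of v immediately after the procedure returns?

pivot = v[12] = 5; i = -1
j=0: v[0]=-5 ≤ 5 → i=0, swap v[0],v[0] (no change) → -5 9 -2 7 0 -1 -4 3 -7 6 8 1 5
j=1: v[1]=9 > 5 → no swap
j=2: v[2]=-2 ≤ 5 → i=1, swap v[1],v[2] → -5 -2 9 7 0 -1 -4 3 -7 6 8 1 5
j=3: v[3]=7 > 5 → no swap
j=4: v[4]=0 ≤ 5 → i=2, swap v[2],v[4] → -5 -2 0 7 9 -1 -4 3 -7 6 8 1 5
j=5: v[5]=-1 ≤ 5 → i=3, swap v[3],v[5] → -5 -2 0 -1 9 7 -4 3 -7 6 8 1 5
j=6: v[6]=-4 ≤ 5 → i=4, swap v[4],v[6] → -5 -2 0 -1 -4 7 9 3 -7 6 8 1 5
j=7: v[7]=3 ≤ 5 → i=5, swap v[5],v[7] → -5 -2 0 -1 -4 3 9 7 -7 6 8 1 5
j=8: v[8]=-7 ≤ 5 → i=6, swap v[6],v[8] → -5 -2 0 -1 -4 3 -7 7 9 6 8 1 5
j=9: v[9]=6 > 5 → no swap
j=10: v[10]=8 > 5 → no swap
j=11: v[11]=1 ≤ 5 → i=7, swap v[7],v[11] → -5 -2 0 -1 -4 3 -7 1 9 6 8 7 5
final swap v[8],v[12] → -5 -2 0 -1 -4 3 -7 1 5 6 8 7 9; return 8

-5 -2 0 -1 -4 3 -7 1 5 6 8 7 9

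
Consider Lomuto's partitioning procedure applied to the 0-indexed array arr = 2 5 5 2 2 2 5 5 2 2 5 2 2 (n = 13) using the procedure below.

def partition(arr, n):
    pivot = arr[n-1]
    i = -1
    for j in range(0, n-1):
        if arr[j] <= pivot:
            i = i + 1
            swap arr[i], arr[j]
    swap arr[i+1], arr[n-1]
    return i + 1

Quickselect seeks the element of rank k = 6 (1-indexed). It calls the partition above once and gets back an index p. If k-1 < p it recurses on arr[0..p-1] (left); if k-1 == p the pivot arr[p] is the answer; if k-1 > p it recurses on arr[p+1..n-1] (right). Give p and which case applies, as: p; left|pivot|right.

pivot = arr[12] = 2; i = -1
j=0: arr[0]=2 ≤ 2 → i=0, swap arr[0],arr[0] (no change) → 2 5 5 2 2 2 5 5 2 2 5 2 2
j=1: arr[1]=5 > 2 → no swap
j=2: arr[2]=5 > 2 → no swap
j=3: arr[3]=2 ≤ 2 → i=1, swap arr[1],arr[3] → 2 2 5 5 2 2 5 5 2 2 5 2 2
j=4: arr[4]=2 ≤ 2 → i=2, swap arr[2],arr[4] → 2 2 2 5 5 2 5 5 2 2 5 2 2
j=5: arr[5]=2 ≤ 2 → i=3, swap arr[3],arr[5] → 2 2 2 2 5 5 5 5 2 2 5 2 2
j=6: arr[6]=5 > 2 → no swap
j=7: arr[7]=5 > 2 → no swap
j=8: arr[8]=2 ≤ 2 → i=4, swap arr[4],arr[8] → 2 2 2 2 2 5 5 5 5 2 5 2 2
j=9: arr[9]=2 ≤ 2 → i=5, swap arr[5],arr[9] → 2 2 2 2 2 2 5 5 5 5 5 2 2
j=10: arr[10]=5 > 2 → no swap
j=11: arr[11]=2 ≤ 2 → i=6, swap arr[6],arr[11] → 2 2 2 2 2 2 2 5 5 5 5 5 2
final swap arr[7],arr[12] → 2 2 2 2 2 2 2 2 5 5 5 5 5; return 7
p = 7; k-1 = 5 < 7 ⇒ left

7; left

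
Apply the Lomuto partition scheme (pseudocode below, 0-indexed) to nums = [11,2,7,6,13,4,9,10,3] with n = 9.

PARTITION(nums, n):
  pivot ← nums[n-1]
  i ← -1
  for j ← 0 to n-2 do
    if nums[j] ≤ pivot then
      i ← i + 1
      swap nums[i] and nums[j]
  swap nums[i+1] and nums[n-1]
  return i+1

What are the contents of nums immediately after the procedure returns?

[2,3,7,6,13,4,9,10,11]

pivot=3, i=-1
j=0: 11>3, skip
j=1: 2≤3, i=0, swap(0,1) ⇒ [2,11,7,6,13,4,9,10,3]
j=2: 7>3, skip
j=3: 6>3, skip
j=4: 13>3, skip
j=5: 4>3, skip
j=6: 9>3, skip
j=7: 10>3, skip
swap(1,8) ⇒ [2,3,7,6,13,4,9,10,11]; return 1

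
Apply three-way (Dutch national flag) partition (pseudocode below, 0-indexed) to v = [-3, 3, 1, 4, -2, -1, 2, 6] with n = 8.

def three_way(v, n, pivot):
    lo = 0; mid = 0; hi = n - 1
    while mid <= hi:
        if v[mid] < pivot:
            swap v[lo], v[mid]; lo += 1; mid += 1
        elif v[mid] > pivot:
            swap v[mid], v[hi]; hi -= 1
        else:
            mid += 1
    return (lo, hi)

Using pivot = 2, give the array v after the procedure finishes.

lo=0 mid=0 hi=7
-3<2: swap(0,0), lo=1 mid=1 ⇒ [-3, 3, 1, 4, -2, -1, 2, 6]
3>2: swap(1,7), hi=6 ⇒ [-3, 6, 1, 4, -2, -1, 2, 3]
6>2: swap(1,6), hi=5 ⇒ [-3, 2, 1, 4, -2, -1, 6, 3]
2=2: mid=2
1<2: swap(1,2), lo=2 mid=3 ⇒ [-3, 1, 2, 4, -2, -1, 6, 3]
4>2: swap(3,5), hi=4 ⇒ [-3, 1, 2, -1, -2, 4, 6, 3]
-1<2: swap(2,3), lo=3 mid=4 ⇒ [-3, 1, -1, 2, -2, 4, 6, 3]
-2<2: swap(3,4), lo=4 mid=5 ⇒ [-3, 1, -1, -2, 2, 4, 6, 3]
done. lo=4 hi=4; v=[-3, 1, -1, -2, 2, 4, 6, 3]

[-3, 1, -1, -2, 2, 4, 6, 3]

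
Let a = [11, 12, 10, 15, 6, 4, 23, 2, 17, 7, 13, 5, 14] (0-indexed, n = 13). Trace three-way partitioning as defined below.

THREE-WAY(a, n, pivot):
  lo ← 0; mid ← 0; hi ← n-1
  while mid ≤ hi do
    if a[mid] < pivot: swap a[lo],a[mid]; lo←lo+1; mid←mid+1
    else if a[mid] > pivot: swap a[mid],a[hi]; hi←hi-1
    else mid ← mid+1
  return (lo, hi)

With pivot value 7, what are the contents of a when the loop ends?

[5, 2, 4, 6, 7, 23, 15, 17, 10, 13, 12, 14, 11]

pivot = 7; lo=0, mid=0, hi=12
a[mid]=11>7: swap a[0],a[12]; hi=11 → [14, 12, 10, 15, 6, 4, 23, 2, 17, 7, 13, 5, 11]
a[mid]=14>7: swap a[0],a[11]; hi=10 → [5, 12, 10, 15, 6, 4, 23, 2, 17, 7, 13, 14, 11]
a[mid]=5<7: swap a[0],a[0]; lo=1,mid=1 → [5, 12, 10, 15, 6, 4, 23, 2, 17, 7, 13, 14, 11]
a[mid]=12>7: swap a[1],a[10]; hi=9 → [5, 13, 10, 15, 6, 4, 23, 2, 17, 7, 12, 14, 11]
a[mid]=13>7: swap a[1],a[9]; hi=8 → [5, 7, 10, 15, 6, 4, 23, 2, 17, 13, 12, 14, 11]
a[mid]=7=7: mid=2
a[mid]=10>7: swap a[2],a[8]; hi=7 → [5, 7, 17, 15, 6, 4, 23, 2, 10, 13, 12, 14, 11]
a[mid]=17>7: swap a[2],a[7]; hi=6 → [5, 7, 2, 15, 6, 4, 23, 17, 10, 13, 12, 14, 11]
a[mid]=2<7: swap a[1],a[2]; lo=2,mid=3 → [5, 2, 7, 15, 6, 4, 23, 17, 10, 13, 12, 14, 11]
a[mid]=15>7: swap a[3],a[6]; hi=5 → [5, 2, 7, 23, 6, 4, 15, 17, 10, 13, 12, 14, 11]
a[mid]=23>7: swap a[3],a[5]; hi=4 → [5, 2, 7, 4, 6, 23, 15, 17, 10, 13, 12, 14, 11]
a[mid]=4<7: swap a[2],a[3]; lo=3,mid=4 → [5, 2, 4, 7, 6, 23, 15, 17, 10, 13, 12, 14, 11]
a[mid]=6<7: swap a[3],a[4]; lo=4,mid=5 → [5, 2, 4, 6, 7, 23, 15, 17, 10, 13, 12, 14, 11]
end: lo=4, hi=4; a = [5, 2, 4, 6, 7, 23, 15, 17, 10, 13, 12, 14, 11]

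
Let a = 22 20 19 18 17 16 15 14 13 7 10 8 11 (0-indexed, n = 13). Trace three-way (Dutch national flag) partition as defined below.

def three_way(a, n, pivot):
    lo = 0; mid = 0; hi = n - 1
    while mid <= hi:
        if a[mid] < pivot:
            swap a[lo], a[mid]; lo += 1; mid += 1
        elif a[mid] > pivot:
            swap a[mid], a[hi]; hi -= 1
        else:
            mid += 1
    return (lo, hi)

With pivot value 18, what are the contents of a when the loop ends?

pivot = 18; lo=0, mid=0, hi=12
a[mid]=22>18: swap a[0],a[12]; hi=11 → 11 20 19 18 17 16 15 14 13 7 10 8 22
a[mid]=11<18: swap a[0],a[0]; lo=1,mid=1 → 11 20 19 18 17 16 15 14 13 7 10 8 22
a[mid]=20>18: swap a[1],a[11]; hi=10 → 11 8 19 18 17 16 15 14 13 7 10 20 22
a[mid]=8<18: swap a[1],a[1]; lo=2,mid=2 → 11 8 19 18 17 16 15 14 13 7 10 20 22
a[mid]=19>18: swap a[2],a[10]; hi=9 → 11 8 10 18 17 16 15 14 13 7 19 20 22
a[mid]=10<18: swap a[2],a[2]; lo=3,mid=3 → 11 8 10 18 17 16 15 14 13 7 19 20 22
a[mid]=18=18: mid=4
a[mid]=17<18: swap a[3],a[4]; lo=4,mid=5 → 11 8 10 17 18 16 15 14 13 7 19 20 22
a[mid]=16<18: swap a[4],a[5]; lo=5,mid=6 → 11 8 10 17 16 18 15 14 13 7 19 20 22
a[mid]=15<18: swap a[5],a[6]; lo=6,mid=7 → 11 8 10 17 16 15 18 14 13 7 19 20 22
a[mid]=14<18: swap a[6],a[7]; lo=7,mid=8 → 11 8 10 17 16 15 14 18 13 7 19 20 22
a[mid]=13<18: swap a[7],a[8]; lo=8,mid=9 → 11 8 10 17 16 15 14 13 18 7 19 20 22
a[mid]=7<18: swap a[8],a[9]; lo=9,mid=10 → 11 8 10 17 16 15 14 13 7 18 19 20 22
end: lo=9, hi=9; a = 11 8 10 17 16 15 14 13 7 18 19 20 22

11 8 10 17 16 15 14 13 7 18 19 20 22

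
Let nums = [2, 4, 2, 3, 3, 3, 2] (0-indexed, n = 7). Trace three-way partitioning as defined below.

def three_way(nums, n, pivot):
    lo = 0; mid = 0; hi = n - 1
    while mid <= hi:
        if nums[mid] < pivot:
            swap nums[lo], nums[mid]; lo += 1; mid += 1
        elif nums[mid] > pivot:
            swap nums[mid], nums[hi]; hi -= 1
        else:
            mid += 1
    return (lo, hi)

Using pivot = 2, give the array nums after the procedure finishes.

[2, 2, 2, 3, 3, 3, 4]

lo=0 mid=0 hi=6
2=2: mid=1
4>2: swap(1,6), hi=5 ⇒ [2, 2, 2, 3, 3, 3, 4]
2=2: mid=2
2=2: mid=3
3>2: swap(3,5), hi=4 ⇒ [2, 2, 2, 3, 3, 3, 4]
3>2: swap(3,4), hi=3 ⇒ [2, 2, 2, 3, 3, 3, 4]
3>2: swap(3,3), hi=2 ⇒ [2, 2, 2, 3, 3, 3, 4]
done. lo=0 hi=2; nums=[2, 2, 2, 3, 3, 3, 4]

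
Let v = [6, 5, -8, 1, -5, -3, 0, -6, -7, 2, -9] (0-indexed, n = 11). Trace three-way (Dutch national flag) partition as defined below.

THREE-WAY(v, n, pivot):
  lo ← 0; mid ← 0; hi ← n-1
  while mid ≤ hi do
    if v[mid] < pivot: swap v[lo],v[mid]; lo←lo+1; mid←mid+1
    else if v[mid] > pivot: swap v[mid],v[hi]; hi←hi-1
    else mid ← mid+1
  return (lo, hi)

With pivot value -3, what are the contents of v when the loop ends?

[-9, -7, -8, -6, -5, -3, 0, 1, 2, 5, 6]

lo=0 mid=0 hi=10
6>-3: swap(0,10), hi=9 ⇒ [-9, 5, -8, 1, -5, -3, 0, -6, -7, 2, 6]
-9<-3: swap(0,0), lo=1 mid=1 ⇒ [-9, 5, -8, 1, -5, -3, 0, -6, -7, 2, 6]
5>-3: swap(1,9), hi=8 ⇒ [-9, 2, -8, 1, -5, -3, 0, -6, -7, 5, 6]
2>-3: swap(1,8), hi=7 ⇒ [-9, -7, -8, 1, -5, -3, 0, -6, 2, 5, 6]
-7<-3: swap(1,1), lo=2 mid=2 ⇒ [-9, -7, -8, 1, -5, -3, 0, -6, 2, 5, 6]
-8<-3: swap(2,2), lo=3 mid=3 ⇒ [-9, -7, -8, 1, -5, -3, 0, -6, 2, 5, 6]
1>-3: swap(3,7), hi=6 ⇒ [-9, -7, -8, -6, -5, -3, 0, 1, 2, 5, 6]
-6<-3: swap(3,3), lo=4 mid=4 ⇒ [-9, -7, -8, -6, -5, -3, 0, 1, 2, 5, 6]
-5<-3: swap(4,4), lo=5 mid=5 ⇒ [-9, -7, -8, -6, -5, -3, 0, 1, 2, 5, 6]
-3=-3: mid=6
0>-3: swap(6,6), hi=5 ⇒ [-9, -7, -8, -6, -5, -3, 0, 1, 2, 5, 6]
done. lo=5 hi=5; v=[-9, -7, -8, -6, -5, -3, 0, 1, 2, 5, 6]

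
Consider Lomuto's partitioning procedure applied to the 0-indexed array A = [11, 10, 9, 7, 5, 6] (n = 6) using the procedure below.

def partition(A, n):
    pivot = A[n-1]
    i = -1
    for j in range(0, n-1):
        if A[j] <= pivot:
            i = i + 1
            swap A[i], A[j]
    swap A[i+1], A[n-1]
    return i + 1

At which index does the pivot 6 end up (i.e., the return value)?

pivot=6, i=-1
j=0: 11>6, skip
j=1: 10>6, skip
j=2: 9>6, skip
j=3: 7>6, skip
j=4: 5≤6, i=0, swap(0,4) ⇒ [5, 10, 9, 7, 11, 6]
swap(1,5) ⇒ [5, 6, 9, 7, 11, 10]; return 1

1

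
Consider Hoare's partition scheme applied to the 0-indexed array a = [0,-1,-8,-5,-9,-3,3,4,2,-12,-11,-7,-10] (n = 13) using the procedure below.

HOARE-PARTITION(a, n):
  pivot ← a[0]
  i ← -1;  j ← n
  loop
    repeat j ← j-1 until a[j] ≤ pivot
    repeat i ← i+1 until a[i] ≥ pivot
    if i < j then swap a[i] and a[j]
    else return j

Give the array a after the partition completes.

pivot = a[0] = 0; i = -1, j = 13
j→12 (a[12]=-10≤0), i→0 (a[0]=0≥0); i<j, swap → [-10,-1,-8,-5,-9,-3,3,4,2,-12,-11,-7,0]
j→11 (a[11]=-7≤0), i→6 (a[6]=3≥0); i<j, swap → [-10,-1,-8,-5,-9,-3,-7,4,2,-12,-11,3,0]
j→10 (a[10]=-11≤0), i→7 (a[7]=4≥0); i<j, swap → [-10,-1,-8,-5,-9,-3,-7,-11,2,-12,4,3,0]
j→9 (a[9]=-12≤0), i→8 (a[8]=2≥0); i<j, swap → [-10,-1,-8,-5,-9,-3,-7,-11,-12,2,4,3,0]
j→8, i→9; i≥j, return j=8. a = [-10,-1,-8,-5,-9,-3,-7,-11,-12,2,4,3,0]

[-10,-1,-8,-5,-9,-3,-7,-11,-12,2,4,3,0]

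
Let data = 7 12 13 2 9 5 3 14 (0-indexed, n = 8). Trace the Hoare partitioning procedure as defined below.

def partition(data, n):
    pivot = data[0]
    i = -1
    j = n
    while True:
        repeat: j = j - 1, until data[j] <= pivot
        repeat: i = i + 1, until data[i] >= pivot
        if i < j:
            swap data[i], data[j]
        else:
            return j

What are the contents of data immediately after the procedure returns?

pivot=7
j stops at 6 (3), i stops at 0 (7); swap ⇒ 3 12 13 2 9 5 7 14
j stops at 5 (5), i stops at 1 (12); swap ⇒ 3 5 13 2 9 12 7 14
j stops at 3 (2), i stops at 2 (13); swap ⇒ 3 5 2 13 9 12 7 14
j stops at 2, i stops at 3; i≥j ⇒ return 2. data=3 5 2 13 9 12 7 14

3 5 2 13 9 12 7 14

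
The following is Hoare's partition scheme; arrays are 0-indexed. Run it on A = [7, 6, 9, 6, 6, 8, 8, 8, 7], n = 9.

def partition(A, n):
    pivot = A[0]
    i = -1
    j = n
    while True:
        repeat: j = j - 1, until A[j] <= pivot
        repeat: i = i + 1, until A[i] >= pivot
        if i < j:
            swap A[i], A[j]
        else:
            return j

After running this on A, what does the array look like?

pivot=7
j stops at 8 (7), i stops at 0 (7); swap ⇒ [7, 6, 9, 6, 6, 8, 8, 8, 7]
j stops at 4 (6), i stops at 2 (9); swap ⇒ [7, 6, 6, 6, 9, 8, 8, 8, 7]
j stops at 3, i stops at 4; i≥j ⇒ return 3. A=[7, 6, 6, 6, 9, 8, 8, 8, 7]

[7, 6, 6, 6, 9, 8, 8, 8, 7]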